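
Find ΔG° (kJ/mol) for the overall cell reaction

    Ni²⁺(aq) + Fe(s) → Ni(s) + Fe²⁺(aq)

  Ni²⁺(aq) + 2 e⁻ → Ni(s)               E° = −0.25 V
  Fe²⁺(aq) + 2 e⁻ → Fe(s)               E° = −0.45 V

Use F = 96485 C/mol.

In the reaction as written Ni²⁺(aq) is reduced, so the Ni²⁺/Ni couple is the cathode and Fe²⁺/Fe is the anode.
E°cell = −0.25 − (−0.45) = +0.20 V; balancing electrons gives n = 2.
ΔG° = −nFE°cell = −(2)(96485)(+0.20) J/mol = −38.6 kJ/mol.

−38.6 kJ/mol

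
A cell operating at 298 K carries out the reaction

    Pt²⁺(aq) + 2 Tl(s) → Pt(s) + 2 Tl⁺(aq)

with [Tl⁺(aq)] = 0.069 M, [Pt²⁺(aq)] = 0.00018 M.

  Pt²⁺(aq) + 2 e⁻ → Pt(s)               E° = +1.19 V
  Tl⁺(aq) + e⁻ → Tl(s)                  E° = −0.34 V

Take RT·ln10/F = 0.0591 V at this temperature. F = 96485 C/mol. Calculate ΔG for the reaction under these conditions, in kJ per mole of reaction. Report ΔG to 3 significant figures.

The standard cell potential is +1.19 − (−0.34) = +1.53 V, with n = 2 electrons in the balanced equation.
Q = [Tl⁺(aq)]^2 / [Pt²⁺(aq)] = 26.4, so log Q = 1.422 and E = +1.53 − (0.0591/2)(1.422) = +1.4880 V.
Then ΔG = −nFE = −2 × 96485 × +1.4880 J/mol = −287 kJ/mol.

−287 kJ/mol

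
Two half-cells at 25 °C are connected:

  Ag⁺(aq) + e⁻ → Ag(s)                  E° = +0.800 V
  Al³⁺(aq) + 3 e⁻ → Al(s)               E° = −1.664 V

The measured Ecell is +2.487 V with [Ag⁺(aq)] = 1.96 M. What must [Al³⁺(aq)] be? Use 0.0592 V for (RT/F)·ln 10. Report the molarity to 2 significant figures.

0.51 M

Ag⁺/Ag is the cathode (higher E°); E°cell = +0.800 − (−1.664) = +2.464 V with n = 3.
Rearranging E = E° − (0.0592/n)·log Q gives log Q = 3(+2.464 − (+2.487))/0.0592 = −1.166.
The balanced reaction is 3 Ag⁺(aq) + Al(s) → 3 Ag(s) + Al³⁺(aq), so Q = [Al³⁺(aq)] / [Ag⁺(aq)]^3.
Isolating [Al³⁺(aq)] in Q = 10^{−1.166} yields log [Al³⁺(aq)] = −0.289, i.e. 0.51 M.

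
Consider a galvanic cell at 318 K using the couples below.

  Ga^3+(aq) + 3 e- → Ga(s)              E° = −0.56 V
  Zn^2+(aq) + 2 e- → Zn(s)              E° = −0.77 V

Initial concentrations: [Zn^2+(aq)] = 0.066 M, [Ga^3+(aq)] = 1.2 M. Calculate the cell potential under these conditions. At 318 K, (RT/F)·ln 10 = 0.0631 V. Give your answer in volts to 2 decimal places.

The Ga³⁺/Ga couple has the more positive E°, so it is the cathode; Zn²⁺/Zn is the anode.
E°cell = −0.56 − (−0.77) = +0.21 V, with n = 6 electrons transferred.
Balancing gives 2 Ga^3+(aq) + 3 Zn(s) → 2 Ga(s) + 3 Zn^2+(aq); hence Q = [Zn^2+(aq)]^3 / [Ga^3+(aq)]^2 = 0.0002 (log Q = −3.700).
Applying E = E° − (RT ln10/nF)·log Q gives +0.21 − (0.0631/6)(−3.700) = +0.25 V.

+0.25 V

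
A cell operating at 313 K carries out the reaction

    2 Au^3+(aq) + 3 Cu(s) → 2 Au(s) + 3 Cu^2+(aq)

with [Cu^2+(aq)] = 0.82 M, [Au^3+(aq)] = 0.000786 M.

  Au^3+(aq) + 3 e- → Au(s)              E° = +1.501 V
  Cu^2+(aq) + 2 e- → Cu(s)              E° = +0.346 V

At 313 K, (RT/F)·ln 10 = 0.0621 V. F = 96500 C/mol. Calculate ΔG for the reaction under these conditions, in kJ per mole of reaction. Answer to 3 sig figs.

With Au³⁺/Au reduced at the cathode, E°cell = +1.501 − (+0.346) = +1.155 V and n = 6.
The reaction quotient is [Cu^2+(aq)]^3 / [Au^3+(aq)]^2 = 8.92×10^5; by Nernst, E = +1.155 − (0.0621/6)(5.951) = +1.0934 V.
Then ΔG = −nFE = −6 × 96500 × +1.0934 J/mol = −633 kJ/mol.

−633 kJ/mol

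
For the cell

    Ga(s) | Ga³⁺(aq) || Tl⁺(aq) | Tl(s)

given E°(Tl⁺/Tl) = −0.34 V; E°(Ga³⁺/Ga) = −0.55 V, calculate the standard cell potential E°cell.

+0.21 V

By convention the left-hand electrode in cell notation is the anode (oxidation) and the right-hand electrode is the cathode (reduction).
E°cell = E°(right) − E°(left) = −0.34 − (−0.55) = +0.21 V.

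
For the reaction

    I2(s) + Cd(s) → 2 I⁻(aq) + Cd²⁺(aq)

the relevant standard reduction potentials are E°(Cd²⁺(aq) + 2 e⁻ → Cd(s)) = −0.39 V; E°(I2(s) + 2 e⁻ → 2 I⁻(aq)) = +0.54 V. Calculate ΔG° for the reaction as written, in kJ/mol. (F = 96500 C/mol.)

−179 kJ/mol

In the reaction as written I2(s) is reduced, so the I₂/I⁻ couple is the cathode and Cd²⁺/Cd is the anode.
E°cell = +0.54 − (−0.39) = +0.93 V; balancing electrons gives n = 2.
ΔG° = −nFE°cell = −(2)(96500)(+0.93) J/mol = −179 kJ/mol.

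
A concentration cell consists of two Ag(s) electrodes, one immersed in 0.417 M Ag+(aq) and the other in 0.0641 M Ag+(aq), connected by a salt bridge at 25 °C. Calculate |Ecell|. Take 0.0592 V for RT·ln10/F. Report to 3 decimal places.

0.048 V

For a concentration cell E°cell = 0, since both electrodes use the same couple.
The compartment with the higher Ag+(aq) concentration (0.417 M) acts as the cathode; ions are reduced there and produced at the dilute (0.0641 M) anode.
With n = 1, Ecell = −(0.0592/1)·log([dilute]/[conc]) = −(0.0592/1)·log(0.0641/0.417) = +0.048 V.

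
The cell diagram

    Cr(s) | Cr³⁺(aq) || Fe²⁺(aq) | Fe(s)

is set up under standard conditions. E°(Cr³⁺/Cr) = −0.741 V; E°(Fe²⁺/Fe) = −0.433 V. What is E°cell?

+0.308 V

By convention the left-hand electrode in cell notation is the anode (oxidation) and the right-hand electrode is the cathode (reduction).
E°cell = E°(right) − E°(left) = −0.433 − (−0.741) = +0.308 V.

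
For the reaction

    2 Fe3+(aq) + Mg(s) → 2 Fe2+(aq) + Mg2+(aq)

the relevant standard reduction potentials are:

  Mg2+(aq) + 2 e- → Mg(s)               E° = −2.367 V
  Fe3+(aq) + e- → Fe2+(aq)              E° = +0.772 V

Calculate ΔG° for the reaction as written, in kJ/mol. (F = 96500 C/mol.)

−606 kJ/mol

In the reaction as written Fe3+(aq) is reduced, so the Fe³⁺/Fe²⁺ couple is the cathode and Mg²⁺/Mg is the anode.
E°cell = +0.772 − (−2.367) = +3.139 V; balancing electrons gives n = 2.
ΔG° = −nFE°cell = −(2)(96500)(+3.139) J/mol = −606 kJ/mol.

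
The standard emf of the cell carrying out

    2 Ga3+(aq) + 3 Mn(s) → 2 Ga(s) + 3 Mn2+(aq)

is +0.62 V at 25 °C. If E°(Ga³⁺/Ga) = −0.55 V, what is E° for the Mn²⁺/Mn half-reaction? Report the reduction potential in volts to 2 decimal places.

−1.17 V

In the reaction as written the Ga³⁺/Ga couple is reduced (cathode) and Mn²⁺/Mn is oxidized (anode), so E°cell = E°(Ga³⁺/Ga) − E°(Mn²⁺/Mn).
E°(Mn²⁺/Mn) = E°(cathode) − E°cell = −0.55 − (+0.62) = −1.17 V.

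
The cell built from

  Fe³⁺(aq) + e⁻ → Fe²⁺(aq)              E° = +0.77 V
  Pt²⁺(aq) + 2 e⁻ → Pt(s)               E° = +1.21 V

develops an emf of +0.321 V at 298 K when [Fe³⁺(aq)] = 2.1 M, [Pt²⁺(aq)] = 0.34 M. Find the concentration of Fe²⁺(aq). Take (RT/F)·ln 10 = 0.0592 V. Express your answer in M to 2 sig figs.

0.035 M

Pt²⁺/Pt is the cathode (higher E°); E°cell = +1.21 − (+0.77) = +0.44 V with n = 2.
From the Nernst equation, log Q = n(E° − E)/0.0592 = 2·(+0.44 − (+0.321))/0.0592 = 4.020.
Balancing electrons gives Pt²⁺(aq) + 2 Fe²⁺(aq) → Pt(s) + 2 Fe³⁺(aq); thus Q = [Fe³⁺(aq)]^2 / ([Pt²⁺(aq)]·[Fe²⁺(aq)]^2).
Substituting the known concentrations and solving, log [Fe²⁺(aq)] = −1.454 and [Fe²⁺(aq)] = 0.035 M.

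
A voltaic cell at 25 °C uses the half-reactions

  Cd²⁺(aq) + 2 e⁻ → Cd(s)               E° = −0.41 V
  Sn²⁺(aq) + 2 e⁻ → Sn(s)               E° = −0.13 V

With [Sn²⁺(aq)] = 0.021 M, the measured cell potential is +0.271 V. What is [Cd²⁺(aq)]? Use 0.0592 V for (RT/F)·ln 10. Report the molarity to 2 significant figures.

The Sn²⁺/Sn couple has the larger reduction potential, so it is the cathode: E°cell = −0.13 − (−0.41) = +0.28 V and n = 2.
From the Nernst equation, log Q = n(E° − E)/0.0592 = 2·(+0.28 − (+0.271))/0.0592 = 0.304.
Balancing electrons gives Sn²⁺(aq) + Cd(s) → Sn(s) + Cd²⁺(aq); thus Q = [Cd²⁺(aq)] / [Sn²⁺(aq)].
Isolating [Cd²⁺(aq)] in Q = 10^{0.304} yields log [Cd²⁺(aq)] = −1.374, i.e. 0.042 M.

0.042 M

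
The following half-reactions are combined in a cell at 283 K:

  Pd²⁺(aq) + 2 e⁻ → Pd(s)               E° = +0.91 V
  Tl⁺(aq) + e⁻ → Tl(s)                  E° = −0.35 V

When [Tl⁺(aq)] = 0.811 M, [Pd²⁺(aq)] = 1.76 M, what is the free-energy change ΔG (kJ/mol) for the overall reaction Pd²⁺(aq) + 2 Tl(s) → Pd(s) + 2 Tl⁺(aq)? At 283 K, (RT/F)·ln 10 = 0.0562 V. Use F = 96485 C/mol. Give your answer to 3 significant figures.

−245 kJ/mol

The standard cell potential is +0.91 − (−0.35) = +1.26 V, with n = 2 electrons in the balanced equation.
Here Q = [Tl⁺(aq)]^2 / [Pd²⁺(aq)] = 0.374 (log Q = −0.427), giving E = +1.26 − (0.0562/2)·(−0.427) = +1.2720 V.
Finally ΔG = −nFE = −(2)(96485 C/mol)(+1.2720 V) = −245 kJ/mol.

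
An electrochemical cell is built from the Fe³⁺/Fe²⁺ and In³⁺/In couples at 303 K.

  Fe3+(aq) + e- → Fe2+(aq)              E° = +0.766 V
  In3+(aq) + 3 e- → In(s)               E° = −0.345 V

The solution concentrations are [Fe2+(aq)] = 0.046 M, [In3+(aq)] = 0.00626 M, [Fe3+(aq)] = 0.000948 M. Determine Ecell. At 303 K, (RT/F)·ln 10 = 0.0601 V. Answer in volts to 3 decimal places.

Fe³⁺/Fe²⁺ is reduced (cathode, E° = +0.766 V) and In³⁺/In is oxidized (anode).
E°cell = E°cat − E°an = +0.766 − (−0.345) = +1.111 V; n = 3.
The balanced reaction is 3 Fe3+(aq) + In(s) → 3 Fe2+(aq) + In3+(aq), so Q = ([Fe2+(aq)]^3·[In3+(aq)]) / [Fe3+(aq)]^3 = 715 and log Q = 2.854.
Applying E = E° − (RT ln10/nF)·log Q gives +1.111 − (0.0601/3)(2.854) = +1.054 V.

+1.054 V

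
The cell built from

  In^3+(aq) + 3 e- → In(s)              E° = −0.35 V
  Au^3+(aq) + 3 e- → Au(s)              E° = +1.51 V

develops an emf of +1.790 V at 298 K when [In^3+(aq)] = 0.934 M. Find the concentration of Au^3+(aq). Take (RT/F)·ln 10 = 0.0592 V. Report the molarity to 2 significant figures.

0.00026 M

The Au³⁺/Au couple has the larger reduction potential, so it is the cathode: E°cell = +1.51 − (−0.35) = +1.86 V and n = 3.
Rearranging E = E° − (0.0592/n)·log Q gives log Q = 3(+1.86 − (+1.790))/0.0592 = 3.547.
Balancing electrons gives Au^3+(aq) + In(s) → Au(s) + In^3+(aq); thus Q = [In^3+(aq)] / [Au^3+(aq)].
Solving for the unknown gives log [Au^3+(aq)] = −3.577, so [Au^3+(aq)] ≈ 0.00026 M.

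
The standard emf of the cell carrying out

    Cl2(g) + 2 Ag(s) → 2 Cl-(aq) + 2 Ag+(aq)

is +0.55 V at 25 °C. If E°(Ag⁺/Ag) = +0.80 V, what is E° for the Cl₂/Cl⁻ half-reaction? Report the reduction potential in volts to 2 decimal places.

+1.35 V

In the reaction as written the Cl₂/Cl⁻ couple is reduced (cathode) and Ag⁺/Ag is oxidized (anode), so E°cell = E°(Cl₂/Cl⁻) − E°(Ag⁺/Ag).
E°(Cl₂/Cl⁻) = E°cell + E°(anode) = +0.55 + (+0.80) = +1.35 V.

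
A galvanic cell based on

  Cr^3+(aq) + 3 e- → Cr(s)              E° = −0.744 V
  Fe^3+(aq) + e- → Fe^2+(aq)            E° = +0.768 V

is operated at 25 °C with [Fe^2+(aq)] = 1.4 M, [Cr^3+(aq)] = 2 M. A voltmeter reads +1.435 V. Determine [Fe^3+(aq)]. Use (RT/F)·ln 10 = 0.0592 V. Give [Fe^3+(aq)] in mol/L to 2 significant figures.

0.088 M

The Fe³⁺/Fe²⁺ couple has the larger reduction potential, so it is the cathode: E°cell = +0.768 − (−0.744) = +1.512 V and n = 3.
Since E = E° − (0.0592/n)·log Q, log Q = n(E° − E)/0.0592 = 3.902.
For 3 Fe^3+(aq) + Cr(s) → 3 Fe^2+(aq) + Cr^3+(aq), the reaction quotient is Q = ([Fe^2+(aq)]^3·[Cr^3+(aq)]) / [Fe^3+(aq)]^3.
Solving for the unknown gives log [Fe^3+(aq)] = −1.054, so [Fe^3+(aq)] ≈ 0.088 M.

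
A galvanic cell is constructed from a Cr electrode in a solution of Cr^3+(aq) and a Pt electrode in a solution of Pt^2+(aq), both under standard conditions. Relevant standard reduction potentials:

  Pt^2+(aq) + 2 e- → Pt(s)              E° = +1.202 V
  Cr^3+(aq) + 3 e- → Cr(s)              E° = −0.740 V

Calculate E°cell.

Of the two couples in this cell, the one with the more positive reduction potential is reduced at the cathode: here that is Pt²⁺/Pt (+1.202 V); Cr³⁺/Cr (−0.740 V) is the anode.
E°cell = E°(cathode) − E°(anode) = +1.202 − (−0.740) = +1.942 V.

+1.942 V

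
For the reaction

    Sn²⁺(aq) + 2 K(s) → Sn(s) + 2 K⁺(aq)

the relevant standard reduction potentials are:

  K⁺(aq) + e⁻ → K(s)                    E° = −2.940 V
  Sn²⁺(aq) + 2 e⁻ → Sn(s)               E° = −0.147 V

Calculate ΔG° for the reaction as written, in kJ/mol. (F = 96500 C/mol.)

−539 kJ/mol

In the reaction as written Sn²⁺(aq) is reduced, so the Sn²⁺/Sn couple is the cathode and K⁺/K is the anode.
E°cell = −0.147 − (−2.940) = +2.793 V; balancing electrons gives n = 2.
ΔG° = −nFE°cell = −(2)(96500)(+2.793) J/mol = −539 kJ/mol.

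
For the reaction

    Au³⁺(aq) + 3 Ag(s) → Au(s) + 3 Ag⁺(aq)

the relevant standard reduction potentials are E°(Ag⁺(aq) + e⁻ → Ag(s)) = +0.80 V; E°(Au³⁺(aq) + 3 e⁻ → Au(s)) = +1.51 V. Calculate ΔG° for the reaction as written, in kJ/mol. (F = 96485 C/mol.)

In the reaction as written Au³⁺(aq) is reduced, so the Au³⁺/Au couple is the cathode and Ag⁺/Ag is the anode.
E°cell = +1.51 − (+0.80) = +0.71 V; balancing electrons gives n = 3.
ΔG° = −nFE°cell = −(3)(96485)(+0.71) J/mol = −206 kJ/mol.

−206 kJ/mol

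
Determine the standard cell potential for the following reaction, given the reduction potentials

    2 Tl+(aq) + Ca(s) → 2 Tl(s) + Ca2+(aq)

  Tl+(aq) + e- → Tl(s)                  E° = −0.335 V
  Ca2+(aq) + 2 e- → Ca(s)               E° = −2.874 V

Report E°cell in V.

+2.539 V

In the reaction as written, Tl+(aq) is reduced (cathode) and Ca2+(aq) is produced by oxidation at the anode.
E°cell = E°(cathode) − E°(anode) = −0.335 − (−2.874) = +2.539 V.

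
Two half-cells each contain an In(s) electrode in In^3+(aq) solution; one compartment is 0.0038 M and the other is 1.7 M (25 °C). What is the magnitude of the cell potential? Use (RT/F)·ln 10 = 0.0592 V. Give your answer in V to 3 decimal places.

0.052 V

For a concentration cell E°cell = 0, since both electrodes use the same couple.
The compartment with the higher In^3+(aq) concentration (1.7 M) acts as the cathode; ions are reduced there and produced at the dilute (0.0038 M) anode.
With n = 3, Ecell = −(0.0592/3)·log([dilute]/[conc]) = −(0.0592/3)·log(0.0038/1.7) = +0.052 V.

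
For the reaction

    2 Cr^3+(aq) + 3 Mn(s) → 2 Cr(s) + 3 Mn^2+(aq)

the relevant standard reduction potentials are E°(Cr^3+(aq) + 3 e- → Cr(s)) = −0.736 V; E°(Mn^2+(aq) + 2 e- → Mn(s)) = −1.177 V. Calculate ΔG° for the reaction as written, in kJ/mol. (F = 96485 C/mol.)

−255 kJ/mol

In the reaction as written Cr^3+(aq) is reduced, so the Cr³⁺/Cr couple is the cathode and Mn²⁺/Mn is the anode.
E°cell = −0.736 − (−1.177) = +0.441 V; balancing electrons gives n = 6.
ΔG° = −nFE°cell = −(6)(96485)(+0.441) J/mol = −255 kJ/mol.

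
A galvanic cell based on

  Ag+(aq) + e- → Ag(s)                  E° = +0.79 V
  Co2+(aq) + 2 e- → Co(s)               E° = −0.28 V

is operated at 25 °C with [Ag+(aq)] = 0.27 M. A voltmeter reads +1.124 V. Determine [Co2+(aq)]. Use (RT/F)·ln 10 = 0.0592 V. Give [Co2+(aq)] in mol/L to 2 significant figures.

0.0011 M

The Ag⁺/Ag couple has the larger reduction potential, so it is the cathode: E°cell = +0.79 − (−0.28) = +1.07 V and n = 2.
From the Nernst equation, log Q = n(E° − E)/0.0592 = 2·(+1.07 − (+1.124))/0.0592 = −1.824.
For 2 Ag+(aq) + Co(s) → 2 Ag(s) + Co2+(aq), the reaction quotient is Q = [Co2+(aq)] / [Ag+(aq)]^2.
Isolating [Co2+(aq)] in Q = 10^{−1.824} yields log [Co2+(aq)] = −2.961, i.e. 0.0011 M.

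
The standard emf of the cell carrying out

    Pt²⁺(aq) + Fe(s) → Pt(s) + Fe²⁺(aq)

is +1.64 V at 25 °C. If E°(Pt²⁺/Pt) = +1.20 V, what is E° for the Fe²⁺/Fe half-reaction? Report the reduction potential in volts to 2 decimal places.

−0.44 V

In the reaction as written the Pt²⁺/Pt couple is reduced (cathode) and Fe²⁺/Fe is oxidized (anode), so E°cell = E°(Pt²⁺/Pt) − E°(Fe²⁺/Fe).
E°(Fe²⁺/Fe) = E°(cathode) − E°cell = +1.20 − (+1.64) = −0.44 V.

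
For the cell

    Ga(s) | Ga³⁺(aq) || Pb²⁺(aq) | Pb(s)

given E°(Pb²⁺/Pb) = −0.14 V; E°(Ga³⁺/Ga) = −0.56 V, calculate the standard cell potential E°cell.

+0.42 V

By convention the left-hand electrode in cell notation is the anode (oxidation) and the right-hand electrode is the cathode (reduction).
E°cell = E°(right) − E°(left) = −0.14 − (−0.56) = +0.42 V.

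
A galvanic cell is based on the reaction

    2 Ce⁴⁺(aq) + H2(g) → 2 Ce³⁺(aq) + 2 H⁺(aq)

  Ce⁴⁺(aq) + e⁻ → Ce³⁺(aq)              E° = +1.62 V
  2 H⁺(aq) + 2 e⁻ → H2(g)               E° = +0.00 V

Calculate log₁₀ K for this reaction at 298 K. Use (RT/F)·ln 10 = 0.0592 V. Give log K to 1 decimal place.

The Ce⁴⁺/Ce³⁺ couple is reduced (cathode); E°cell = +1.62 − (+0.00) = +1.62 V with n = 2.
At equilibrium E = 0, so log K = nE°cell / 0.0592 = (2)(+1.62) / 0.0592 = 54.7.

log K = 54.7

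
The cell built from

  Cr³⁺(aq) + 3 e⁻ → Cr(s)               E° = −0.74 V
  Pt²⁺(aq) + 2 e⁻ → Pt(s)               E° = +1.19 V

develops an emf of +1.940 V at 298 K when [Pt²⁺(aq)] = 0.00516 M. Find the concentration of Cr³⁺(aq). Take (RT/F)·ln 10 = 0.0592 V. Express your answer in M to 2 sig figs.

The Pt²⁺/Pt couple has the larger reduction potential, so it is the cathode: E°cell = +1.19 − (−0.74) = +1.93 V and n = 6.
Rearranging E = E° − (0.0592/n)·log Q gives log Q = 6(+1.93 − (+1.940))/0.0592 = −1.014.
Balancing electrons gives 3 Pt²⁺(aq) + 2 Cr(s) → 3 Pt(s) + 2 Cr³⁺(aq); thus Q = [Cr³⁺(aq)]^2 / [Pt²⁺(aq)]^3.
Solving for the unknown gives log [Cr³⁺(aq)] = −3.938, so [Cr³⁺(aq)] ≈ 0.00012 M.

0.00012 M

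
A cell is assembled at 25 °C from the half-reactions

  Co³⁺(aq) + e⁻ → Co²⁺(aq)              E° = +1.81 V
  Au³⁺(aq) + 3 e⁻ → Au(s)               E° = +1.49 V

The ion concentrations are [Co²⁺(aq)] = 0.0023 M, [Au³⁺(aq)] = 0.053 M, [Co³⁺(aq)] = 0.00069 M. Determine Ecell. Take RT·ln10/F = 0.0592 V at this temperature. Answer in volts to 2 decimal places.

Co³⁺/Co²⁺ is reduced (cathode, E° = +1.81 V) and Au³⁺/Au is oxidized (anode).
E°cell = E°cat − E°an = +1.81 − (+1.49) = +0.32 V; n = 3.
For the overall reaction 3 Co³⁺(aq) + Au(s) → 3 Co²⁺(aq) + Au³⁺(aq), Q = ([Co²⁺(aq)]^3·[Au³⁺(aq)]) / [Co³⁺(aq)]^3 = 1.96, giving log Q = 0.293.
By the Nernst equation, E = +0.32 − (0.0592/3)·(0.293) = +0.31 V.

+0.31 V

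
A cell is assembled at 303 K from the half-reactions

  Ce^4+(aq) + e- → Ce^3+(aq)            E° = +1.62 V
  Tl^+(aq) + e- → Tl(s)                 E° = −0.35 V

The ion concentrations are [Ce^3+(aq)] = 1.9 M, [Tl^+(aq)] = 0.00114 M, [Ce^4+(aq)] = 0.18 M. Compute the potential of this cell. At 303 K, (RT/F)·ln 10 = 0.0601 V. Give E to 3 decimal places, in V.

+2.085 V

Since E°(Ce⁴⁺/Ce³⁺) > E°(Tl⁺/Tl), Ce⁴⁺/Ce³⁺ serves as the cathode.
E°cell = +1.62 − (−0.35) = +1.97 V, with n = 1 electron transferred.
For the overall reaction Ce^4+(aq) + Tl(s) → Ce^3+(aq) + Tl^+(aq), Q = ([Ce^3+(aq)]·[Tl^+(aq)]) / [Ce^4+(aq)] = 0.012, giving log Q = −1.920.
By the Nernst equation, E = +1.97 − (0.0601/1)·(−1.920) = +2.085 V.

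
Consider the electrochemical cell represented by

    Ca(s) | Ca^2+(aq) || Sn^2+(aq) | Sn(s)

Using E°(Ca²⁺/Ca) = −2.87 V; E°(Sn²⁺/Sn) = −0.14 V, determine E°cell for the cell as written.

+2.73 V

By convention the left-hand electrode in cell notation is the anode (oxidation) and the right-hand electrode is the cathode (reduction).
E°cell = E°(right) − E°(left) = −0.14 − (−2.87) = +2.73 V.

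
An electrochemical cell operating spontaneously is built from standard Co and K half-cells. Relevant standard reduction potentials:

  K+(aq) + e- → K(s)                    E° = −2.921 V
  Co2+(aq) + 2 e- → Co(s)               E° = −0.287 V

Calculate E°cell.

The Co²⁺/Co couple has the higher E°, so Co ion is reduced (cathode) and K is oxidized (anode).
E°cell = E°(cathode) − E°(anode) = −0.287 − (−2.921) = +2.634 V.

+2.634 V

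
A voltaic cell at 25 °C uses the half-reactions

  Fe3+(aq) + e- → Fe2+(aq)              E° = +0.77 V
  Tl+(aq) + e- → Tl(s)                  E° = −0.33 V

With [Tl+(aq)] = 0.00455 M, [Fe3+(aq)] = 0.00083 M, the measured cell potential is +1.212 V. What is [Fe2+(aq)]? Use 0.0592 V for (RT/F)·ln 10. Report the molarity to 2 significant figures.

Fe³⁺/Fe²⁺ is the cathode (higher E°); E°cell = +0.77 − (−0.33) = +1.10 V with n = 1.
Since E = E° − (0.0592/n)·log Q, log Q = n(E° − E)/0.0592 = −1.892.
The balanced reaction is Fe3+(aq) + Tl(s) → Fe2+(aq) + Tl+(aq), so Q = ([Fe2+(aq)]·[Tl+(aq)]) / [Fe3+(aq)].
Substituting the known concentrations and solving, log [Fe2+(aq)] = −2.631 and [Fe2+(aq)] = 0.0023 M.

0.0023 M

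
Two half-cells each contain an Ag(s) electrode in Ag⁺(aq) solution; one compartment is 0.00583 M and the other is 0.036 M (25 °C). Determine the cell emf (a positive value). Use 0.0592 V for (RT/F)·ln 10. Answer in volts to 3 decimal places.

0.047 V

For a concentration cell E°cell = 0, since both electrodes use the same couple.
The compartment with the higher Ag⁺(aq) concentration (0.036 M) acts as the cathode; ions are reduced there and produced at the dilute (0.00583 M) anode.
With n = 1, Ecell = −(0.0592/1)·log([dilute]/[conc]) = −(0.0592/1)·log(0.00583/0.036) = +0.047 V.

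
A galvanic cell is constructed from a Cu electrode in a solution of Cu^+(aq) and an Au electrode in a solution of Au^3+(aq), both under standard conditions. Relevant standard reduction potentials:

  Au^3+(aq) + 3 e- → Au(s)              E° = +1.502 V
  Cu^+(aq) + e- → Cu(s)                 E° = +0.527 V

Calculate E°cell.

The Au³⁺/Au couple has the higher E°, so Au ion is reduced (cathode) and Cu is oxidized (anode).
E°cell = E°(cathode) − E°(anode) = +1.502 − (+0.527) = +0.975 V.

+0.975 V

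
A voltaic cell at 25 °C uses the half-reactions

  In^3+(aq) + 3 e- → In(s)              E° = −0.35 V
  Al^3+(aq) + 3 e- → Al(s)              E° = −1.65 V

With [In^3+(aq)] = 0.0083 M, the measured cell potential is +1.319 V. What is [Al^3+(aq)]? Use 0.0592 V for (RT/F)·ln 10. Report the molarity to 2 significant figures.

0.00090 M

With In³⁺/In at the cathode and Al³⁺/Al at the anode, E°cell = −0.35 − (−1.65) = +1.30 V (n = 3).
Since E = E° − (0.0592/n)·log Q, log Q = n(E° − E)/0.0592 = −0.963.
Balancing electrons gives In^3+(aq) + Al(s) → In(s) + Al^3+(aq); thus Q = [Al^3+(aq)] / [In^3+(aq)].
Solving for the unknown gives log [Al^3+(aq)] = −3.044, so [Al^3+(aq)] ≈ 0.00090 M.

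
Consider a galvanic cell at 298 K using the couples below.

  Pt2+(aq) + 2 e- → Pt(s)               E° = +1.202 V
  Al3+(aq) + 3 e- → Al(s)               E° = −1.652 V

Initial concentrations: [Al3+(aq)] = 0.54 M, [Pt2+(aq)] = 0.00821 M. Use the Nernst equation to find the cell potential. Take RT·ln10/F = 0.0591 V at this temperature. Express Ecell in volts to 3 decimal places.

Pt²⁺/Pt is reduced (cathode, E° = +1.202 V) and Al³⁺/Al is oxidized (anode).
The standard potential is +1.202 − (−1.652) = +2.854 V and the balanced reaction transfers n = 6 electrons.
For the overall reaction 3 Pt2+(aq) + 2 Al(s) → 3 Pt(s) + 2 Al3+(aq), Q = [Al3+(aq)]^2 / [Pt2+(aq)]^3 = 5.27×10^5, giving log Q = 5.722.
Applying E = E° − (RT ln10/nF)·log Q gives +2.854 − (0.0591/6)(5.722) = +2.798 V.

+2.798 V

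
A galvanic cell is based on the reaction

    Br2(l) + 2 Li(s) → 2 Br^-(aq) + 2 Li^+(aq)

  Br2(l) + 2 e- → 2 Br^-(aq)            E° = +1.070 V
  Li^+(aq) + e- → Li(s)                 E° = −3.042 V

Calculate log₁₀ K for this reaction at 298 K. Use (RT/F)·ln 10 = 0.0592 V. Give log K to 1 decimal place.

log K = 138.9

The Br₂/Br⁻ couple is reduced (cathode); E°cell = +1.070 − (−3.042) = +4.112 V with n = 2.
At equilibrium E = 0, so log K = nE°cell / 0.0592 = (2)(+4.112) / 0.0592 = 138.9.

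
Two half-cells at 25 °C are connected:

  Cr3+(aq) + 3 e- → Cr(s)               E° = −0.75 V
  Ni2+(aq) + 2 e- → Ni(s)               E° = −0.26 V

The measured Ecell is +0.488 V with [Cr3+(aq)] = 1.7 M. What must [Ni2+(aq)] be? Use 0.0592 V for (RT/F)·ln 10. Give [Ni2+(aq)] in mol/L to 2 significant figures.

Ni²⁺/Ni is the cathode (higher E°); E°cell = −0.26 − (−0.75) = +0.49 V with n = 6.
Rearranging E = E° − (0.0592/n)·log Q gives log Q = 6(+0.49 − (+0.488))/0.0592 = 0.203.
For 3 Ni2+(aq) + 2 Cr(s) → 3 Ni(s) + 2 Cr3+(aq), the reaction quotient is Q = [Cr3+(aq)]^2 / [Ni2+(aq)]^3.
Isolating [Ni2+(aq)] in Q = 10^{0.203} yields log [Ni2+(aq)] = 0.086, i.e. 1.2 M.

1.2 M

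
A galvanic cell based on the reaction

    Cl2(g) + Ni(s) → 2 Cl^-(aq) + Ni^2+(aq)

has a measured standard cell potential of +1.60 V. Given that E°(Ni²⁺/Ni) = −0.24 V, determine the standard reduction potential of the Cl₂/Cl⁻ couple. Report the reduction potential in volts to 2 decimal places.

+1.36 V

In the reaction as written the Cl₂/Cl⁻ couple is reduced (cathode) and Ni²⁺/Ni is oxidized (anode), so E°cell = E°(Cl₂/Cl⁻) − E°(Ni²⁺/Ni).
E°(Cl₂/Cl⁻) = E°cell + E°(anode) = +1.60 + (−0.24) = +1.36 V.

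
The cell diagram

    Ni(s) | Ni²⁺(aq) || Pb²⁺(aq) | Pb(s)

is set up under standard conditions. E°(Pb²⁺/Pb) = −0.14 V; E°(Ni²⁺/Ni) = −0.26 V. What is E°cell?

By convention the left-hand electrode in cell notation is the anode (oxidation) and the right-hand electrode is the cathode (reduction).
E°cell = E°(right) − E°(left) = −0.14 − (−0.26) = +0.12 V.

+0.12 V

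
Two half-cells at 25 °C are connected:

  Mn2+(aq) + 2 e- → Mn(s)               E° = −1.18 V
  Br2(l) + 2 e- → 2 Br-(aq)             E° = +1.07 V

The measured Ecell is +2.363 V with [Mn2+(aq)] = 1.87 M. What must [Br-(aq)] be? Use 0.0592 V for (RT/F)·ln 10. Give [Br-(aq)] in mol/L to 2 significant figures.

Br₂/Br⁻ is the cathode (higher E°); E°cell = +1.07 − (−1.18) = +2.25 V with n = 2.
Rearranging E = E° − (0.0592/n)·log Q gives log Q = 2(+2.25 − (+2.363))/0.0592 = −3.818.
Balancing electrons gives Br2(l) + Mn(s) → 2 Br-(aq) + Mn2+(aq); thus Q = [Br-(aq)]^2·[Mn2+(aq)].
Substituting the known concentrations and solving, log [Br-(aq)] = −2.045 and [Br-(aq)] = 0.0090 M.

0.0090 M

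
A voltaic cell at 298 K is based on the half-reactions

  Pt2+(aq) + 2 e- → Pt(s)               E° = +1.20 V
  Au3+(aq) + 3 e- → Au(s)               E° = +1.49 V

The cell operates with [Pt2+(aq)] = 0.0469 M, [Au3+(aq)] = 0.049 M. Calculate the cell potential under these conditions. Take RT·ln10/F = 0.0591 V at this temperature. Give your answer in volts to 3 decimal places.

+0.303 V

Au³⁺/Au is reduced (cathode, E° = +1.49 V) and Pt²⁺/Pt is oxidized (anode).
E°cell = E°cat − E°an = +1.49 − (+1.20) = +0.29 V; n = 6.
For the overall reaction 2 Au3+(aq) + 3 Pt(s) → 2 Au(s) + 3 Pt2+(aq), Q = [Pt2+(aq)]^3 / [Au3+(aq)]^2 = 0.043, giving log Q = −1.367.
By the Nernst equation, E = +0.29 − (0.0591/6)·(−1.367) = +0.303 V.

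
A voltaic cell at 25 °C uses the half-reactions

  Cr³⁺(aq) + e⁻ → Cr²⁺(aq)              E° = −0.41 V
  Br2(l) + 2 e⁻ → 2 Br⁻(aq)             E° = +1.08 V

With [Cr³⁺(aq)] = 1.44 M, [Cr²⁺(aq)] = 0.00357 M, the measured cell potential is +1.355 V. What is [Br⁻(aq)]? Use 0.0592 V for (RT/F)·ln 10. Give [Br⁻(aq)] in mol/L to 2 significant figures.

With Br₂/Br⁻ at the cathode and Cr³⁺/Cr²⁺ at the anode, E°cell = +1.08 − (−0.41) = +1.49 V (n = 2).
From the Nernst equation, log Q = n(E° − E)/0.0592 = 2·(+1.49 − (+1.355))/0.0592 = 4.561.
Balancing electrons gives Br2(l) + 2 Cr²⁺(aq) → 2 Br⁻(aq) + 2 Cr³⁺(aq); thus Q = ([Br⁻(aq)]^2·[Cr³⁺(aq)]^2) / [Cr²⁺(aq)]^2.
Solving for the unknown gives log [Br⁻(aq)] = −0.325, so [Br⁻(aq)] ≈ 0.47 M.

0.47 M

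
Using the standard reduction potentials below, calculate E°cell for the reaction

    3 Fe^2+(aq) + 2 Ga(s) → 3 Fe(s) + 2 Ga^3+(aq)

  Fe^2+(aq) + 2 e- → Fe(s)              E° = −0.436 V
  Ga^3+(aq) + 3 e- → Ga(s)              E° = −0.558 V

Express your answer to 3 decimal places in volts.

In the reaction as written, Fe^2+(aq) is reduced (cathode) and Ga^3+(aq) is produced by oxidation at the anode.
E°cell = E°(cathode) − E°(anode) = −0.436 − (−0.558) = +0.122 V.

+0.122 V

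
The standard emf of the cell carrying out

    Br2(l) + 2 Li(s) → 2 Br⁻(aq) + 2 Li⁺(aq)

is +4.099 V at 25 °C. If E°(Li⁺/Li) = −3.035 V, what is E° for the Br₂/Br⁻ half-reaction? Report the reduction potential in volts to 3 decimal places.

+1.064 V

In the reaction as written the Br₂/Br⁻ couple is reduced (cathode) and Li⁺/Li is oxidized (anode), so E°cell = E°(Br₂/Br⁻) − E°(Li⁺/Li).
E°(Br₂/Br⁻) = E°cell + E°(anode) = +4.099 + (−3.035) = +1.064 V.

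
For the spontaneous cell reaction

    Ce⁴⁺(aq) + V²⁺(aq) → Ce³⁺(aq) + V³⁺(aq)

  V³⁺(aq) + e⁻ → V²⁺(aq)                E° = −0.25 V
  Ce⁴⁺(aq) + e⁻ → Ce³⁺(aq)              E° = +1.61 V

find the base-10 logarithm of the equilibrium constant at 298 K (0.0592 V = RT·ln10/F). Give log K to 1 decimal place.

The Ce⁴⁺/Ce³⁺ couple is reduced (cathode); E°cell = +1.61 − (−0.25) = +1.86 V with n = 1.
At equilibrium E = 0, so log K = nE°cell / 0.0592 = (1)(+1.86) / 0.0592 = 31.4.

log K = 31.4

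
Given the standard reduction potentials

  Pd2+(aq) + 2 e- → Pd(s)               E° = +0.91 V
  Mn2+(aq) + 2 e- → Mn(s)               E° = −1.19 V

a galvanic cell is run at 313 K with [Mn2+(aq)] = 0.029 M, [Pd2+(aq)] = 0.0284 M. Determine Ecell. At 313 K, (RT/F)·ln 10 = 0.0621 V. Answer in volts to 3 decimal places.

Pd²⁺/Pd is reduced (cathode, E° = +0.91 V) and Mn²⁺/Mn is oxidized (anode).
E°cell = E°cat − E°an = +0.91 − (−1.19) = +2.10 V; n = 2.
For the overall reaction Pd2+(aq) + Mn(s) → Pd(s) + Mn2+(aq), Q = [Mn2+(aq)] / [Pd2+(aq)] = 1.02, giving log Q = 0.009.
E = E° − (0.0621/n)·log Q = +2.10 − (0.0621/2)(0.009) = +2.100 V.

+2.100 V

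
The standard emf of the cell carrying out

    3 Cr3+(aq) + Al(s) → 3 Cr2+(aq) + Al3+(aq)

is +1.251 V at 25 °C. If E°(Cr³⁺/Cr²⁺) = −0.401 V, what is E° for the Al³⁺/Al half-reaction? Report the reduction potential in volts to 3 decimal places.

−1.652 V

In the reaction as written the Cr³⁺/Cr²⁺ couple is reduced (cathode) and Al³⁺/Al is oxidized (anode), so E°cell = E°(Cr³⁺/Cr²⁺) − E°(Al³⁺/Al).
E°(Al³⁺/Al) = E°(cathode) − E°cell = −0.401 − (+1.251) = −1.652 V.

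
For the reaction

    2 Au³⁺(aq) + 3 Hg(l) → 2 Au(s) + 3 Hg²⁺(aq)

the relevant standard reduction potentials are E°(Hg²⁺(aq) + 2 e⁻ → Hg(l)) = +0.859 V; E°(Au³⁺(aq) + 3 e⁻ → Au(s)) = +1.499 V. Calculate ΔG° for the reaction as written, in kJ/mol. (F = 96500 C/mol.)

−371 kJ/mol

In the reaction as written Au³⁺(aq) is reduced, so the Au³⁺/Au couple is the cathode and Hg²⁺/Hg is the anode.
E°cell = +1.499 − (+0.859) = +0.640 V; balancing electrons gives n = 6.
ΔG° = −nFE°cell = −(6)(96500)(+0.640) J/mol = −371 kJ/mol.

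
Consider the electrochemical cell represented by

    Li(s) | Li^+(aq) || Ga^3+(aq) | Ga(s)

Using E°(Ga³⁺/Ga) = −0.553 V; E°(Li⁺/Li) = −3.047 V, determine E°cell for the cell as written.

By convention the left-hand electrode in cell notation is the anode (oxidation) and the right-hand electrode is the cathode (reduction).
E°cell = E°(right) − E°(left) = −0.553 − (−3.047) = +2.494 V.

+2.494 V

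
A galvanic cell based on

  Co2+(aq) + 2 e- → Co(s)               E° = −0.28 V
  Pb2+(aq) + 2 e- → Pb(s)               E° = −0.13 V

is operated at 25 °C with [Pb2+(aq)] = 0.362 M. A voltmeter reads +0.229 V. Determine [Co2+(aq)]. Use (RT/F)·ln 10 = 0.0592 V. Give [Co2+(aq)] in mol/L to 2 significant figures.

With Pb²⁺/Pb at the cathode and Co²⁺/Co at the anode, E°cell = −0.13 − (−0.28) = +0.15 V (n = 2).
Since E = E° − (0.0592/n)·log Q, log Q = n(E° − E)/0.0592 = −2.669.
The balanced reaction is Pb2+(aq) + Co(s) → Pb(s) + Co2+(aq), so Q = [Co2+(aq)] / [Pb2+(aq)].
Substituting the known concentrations and solving, log [Co2+(aq)] = −3.110 and [Co2+(aq)] = 0.00078 M.

0.00078 M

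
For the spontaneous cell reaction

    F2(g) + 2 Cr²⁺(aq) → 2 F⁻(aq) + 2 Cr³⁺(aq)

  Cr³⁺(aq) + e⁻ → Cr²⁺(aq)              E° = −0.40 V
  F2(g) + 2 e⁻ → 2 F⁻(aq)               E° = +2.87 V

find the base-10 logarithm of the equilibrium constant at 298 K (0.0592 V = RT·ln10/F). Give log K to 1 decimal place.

log K = 110.5

The F₂/F⁻ couple is reduced (cathode); E°cell = +2.87 − (−0.40) = +3.27 V with n = 2.
At equilibrium E = 0, so log K = nE°cell / 0.0592 = (2)(+3.27) / 0.0592 = 110.5.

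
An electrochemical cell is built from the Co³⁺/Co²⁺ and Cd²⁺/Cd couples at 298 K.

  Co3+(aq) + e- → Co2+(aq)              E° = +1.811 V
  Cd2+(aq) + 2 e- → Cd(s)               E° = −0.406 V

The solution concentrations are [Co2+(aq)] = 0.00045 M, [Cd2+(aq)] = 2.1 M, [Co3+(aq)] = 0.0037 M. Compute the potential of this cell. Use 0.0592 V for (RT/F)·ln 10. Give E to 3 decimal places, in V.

+2.262 V

Since E°(Co³⁺/Co²⁺) > E°(Cd²⁺/Cd), Co³⁺/Co²⁺ serves as the cathode.
The standard potential is +1.811 − (−0.406) = +2.217 V and the balanced reaction transfers n = 2 electrons.
Balancing gives 2 Co3+(aq) + Cd(s) → 2 Co2+(aq) + Cd2+(aq); hence Q = ([Co2+(aq)]^2·[Cd2+(aq)]) / [Co3+(aq)]^2 = 0.0311 (log Q = −1.508).
E = E° − (0.0592/n)·log Q = +2.217 − (0.0592/2)(−1.508) = +2.262 V.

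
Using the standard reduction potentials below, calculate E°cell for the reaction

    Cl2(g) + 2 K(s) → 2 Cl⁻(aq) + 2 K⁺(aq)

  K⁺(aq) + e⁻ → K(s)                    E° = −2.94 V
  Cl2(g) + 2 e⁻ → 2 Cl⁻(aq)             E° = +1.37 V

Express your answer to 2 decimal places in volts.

Cl2(g) gains electrons, so the Cl₂/Cl⁻ couple is the cathode; the K⁺/K couple is the anode.
E°cell = E°(cathode) − E°(anode) = +1.37 − (−2.94) = +4.31 V.

+4.31 V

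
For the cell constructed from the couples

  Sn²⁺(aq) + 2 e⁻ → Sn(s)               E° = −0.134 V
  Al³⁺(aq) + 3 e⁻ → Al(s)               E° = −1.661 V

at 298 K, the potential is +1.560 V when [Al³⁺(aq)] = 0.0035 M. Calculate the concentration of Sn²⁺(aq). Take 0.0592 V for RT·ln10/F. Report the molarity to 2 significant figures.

With Sn²⁺/Sn at the cathode and Al³⁺/Al at the anode, E°cell = −0.134 − (−1.661) = +1.527 V (n = 6).
From the Nernst equation, log Q = n(E° − E)/0.0592 = 6·(+1.527 − (+1.560))/0.0592 = −3.345.
Balancing electrons gives 3 Sn²⁺(aq) + 2 Al(s) → 3 Sn(s) + 2 Al³⁺(aq); thus Q = [Al³⁺(aq)]^2 / [Sn²⁺(aq)]^3.
Isolating [Sn²⁺(aq)] in Q = 10^{−3.345} yields log [Sn²⁺(aq)] = −0.522, i.e. 0.30 M.

0.30 M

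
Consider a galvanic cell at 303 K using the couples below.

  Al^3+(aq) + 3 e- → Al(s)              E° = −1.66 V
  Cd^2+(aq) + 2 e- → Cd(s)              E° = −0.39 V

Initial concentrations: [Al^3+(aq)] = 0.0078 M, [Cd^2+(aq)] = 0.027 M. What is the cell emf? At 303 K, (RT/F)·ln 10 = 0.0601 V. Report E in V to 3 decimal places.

The Cd²⁺/Cd couple has the more positive E°, so it is the cathode; Al³⁺/Al is the anode.
E°cell = −0.39 − (−1.66) = +1.27 V, with n = 6 electrons transferred.
For the overall reaction 3 Cd^2+(aq) + 2 Al(s) → 3 Cd(s) + 2 Al^3+(aq), Q = [Al^3+(aq)]^2 / [Cd^2+(aq)]^3 = 3.09, giving log Q = 0.490.
Applying E = E° − (RT ln10/nF)·log Q gives +1.27 − (0.0601/6)(0.490) = +1.265 V.

+1.265 V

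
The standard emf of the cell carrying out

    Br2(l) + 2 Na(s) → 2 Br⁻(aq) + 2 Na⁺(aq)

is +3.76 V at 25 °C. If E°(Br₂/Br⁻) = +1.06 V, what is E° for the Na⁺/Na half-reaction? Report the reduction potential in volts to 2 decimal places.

−2.70 V

In the reaction as written the Br₂/Br⁻ couple is reduced (cathode) and Na⁺/Na is oxidized (anode), so E°cell = E°(Br₂/Br⁻) − E°(Na⁺/Na).
E°(Na⁺/Na) = E°(cathode) − E°cell = +1.06 − (+3.76) = −2.70 V.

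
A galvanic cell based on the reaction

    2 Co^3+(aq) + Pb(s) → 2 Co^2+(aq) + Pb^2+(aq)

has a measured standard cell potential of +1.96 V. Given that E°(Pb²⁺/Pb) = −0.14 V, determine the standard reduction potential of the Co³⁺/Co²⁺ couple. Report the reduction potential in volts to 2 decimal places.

In the reaction as written the Co³⁺/Co²⁺ couple is reduced (cathode) and Pb²⁺/Pb is oxidized (anode), so E°cell = E°(Co³⁺/Co²⁺) − E°(Pb²⁺/Pb).
E°(Co³⁺/Co²⁺) = E°cell + E°(anode) = +1.96 + (−0.14) = +1.82 V.

+1.82 V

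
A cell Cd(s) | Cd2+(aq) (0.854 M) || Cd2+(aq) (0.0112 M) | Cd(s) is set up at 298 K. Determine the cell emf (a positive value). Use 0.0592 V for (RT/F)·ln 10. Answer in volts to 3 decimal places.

For a concentration cell E°cell = 0, since both electrodes use the same couple.
The compartment with the higher Cd2+(aq) concentration (0.854 M) acts as the cathode; ions are reduced there and produced at the dilute (0.0112 M) anode.
With n = 2, Ecell = −(0.0592/2)·log([dilute]/[conc]) = −(0.0592/2)·log(0.0112/0.854) = +0.056 V.

0.056 V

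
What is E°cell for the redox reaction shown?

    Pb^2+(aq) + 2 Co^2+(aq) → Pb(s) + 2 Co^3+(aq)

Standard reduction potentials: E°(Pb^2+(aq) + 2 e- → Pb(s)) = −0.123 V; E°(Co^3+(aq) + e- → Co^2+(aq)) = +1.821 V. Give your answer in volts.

In the reaction as written, Pb^2+(aq) is reduced (cathode) and Co^3+(aq) is produced by oxidation at the anode.
E°cell = E°(cathode) − E°(anode) = −0.123 − (+1.821) = −1.944 V.
The negative E°cell means the reaction is non-spontaneous in the direction written.

−1.944 V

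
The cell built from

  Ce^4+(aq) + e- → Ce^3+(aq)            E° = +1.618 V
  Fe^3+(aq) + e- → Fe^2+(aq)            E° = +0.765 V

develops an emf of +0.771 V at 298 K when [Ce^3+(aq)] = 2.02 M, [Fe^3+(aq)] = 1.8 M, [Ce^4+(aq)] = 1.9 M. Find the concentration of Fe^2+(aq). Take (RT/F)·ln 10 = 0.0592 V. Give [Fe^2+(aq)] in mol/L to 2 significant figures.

With Ce⁴⁺/Ce³⁺ at the cathode and Fe³⁺/Fe²⁺ at the anode, E°cell = +1.618 − (+0.765) = +0.853 V (n = 1).
From the Nernst equation, log Q = n(E° − E)/0.0592 = 1·(+0.853 − (+0.771))/0.0592 = 1.385.
The balanced reaction is Ce^4+(aq) + Fe^2+(aq) → Ce^3+(aq) + Fe^3+(aq), so Q = ([Ce^3+(aq)]·[Fe^3+(aq)]) / ([Ce^4+(aq)]·[Fe^2+(aq)]).
Isolating [Fe^2+(aq)] in Q = 10^{1.385} yields log [Fe^2+(aq)] = −1.103, i.e. 0.079 M.

0.079 M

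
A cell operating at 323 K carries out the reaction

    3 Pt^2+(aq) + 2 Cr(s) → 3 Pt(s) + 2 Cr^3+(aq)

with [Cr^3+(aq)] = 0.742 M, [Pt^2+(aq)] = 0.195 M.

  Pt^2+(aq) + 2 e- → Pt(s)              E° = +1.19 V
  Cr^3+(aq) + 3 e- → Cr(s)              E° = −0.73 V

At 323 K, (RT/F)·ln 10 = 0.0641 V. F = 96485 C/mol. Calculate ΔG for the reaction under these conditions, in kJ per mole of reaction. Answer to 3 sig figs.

With Pt²⁺/Pt reduced at the cathode, E°cell = +1.19 − (−0.73) = +1.92 V and n = 6.
The reaction quotient is [Cr^3+(aq)]^2 / [Pt^2+(aq)]^3 = 74.3; by Nernst, E = +1.92 − (0.0641/6)(1.871) = +1.9000 V.
ΔG = −nFE = −(6)(96485)(+1.9000) J/mol = −1100 kJ/mol.

−1100 kJ/mol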